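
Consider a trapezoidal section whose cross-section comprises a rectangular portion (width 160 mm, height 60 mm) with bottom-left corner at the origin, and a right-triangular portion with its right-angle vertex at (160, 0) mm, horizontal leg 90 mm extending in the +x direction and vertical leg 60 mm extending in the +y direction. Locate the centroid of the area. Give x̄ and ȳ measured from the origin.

x̄ = 104.15 mm, ȳ = 27.80 mm

rectangular portion: A = 160 × 60 = 9600.00, centroid at (80.00, 30.00).
triangular portion: A = ½·90·60 = 2700.00, centroid at (190.00, 20.00).
ΣA = 12300.00 mm²
ΣAx̄ = (9600.00)(80.00) + (2700.00)(190.00) = 1281000.00 mm³
ΣAȳ = (9600.00)(30.00) + (2700.00)(20.00) = 342000.00 mm³
x̄ = 1281000.00 / 12300.00 = 104.15 mm
ȳ = 342000.00 / 12300.00 = 27.80 mm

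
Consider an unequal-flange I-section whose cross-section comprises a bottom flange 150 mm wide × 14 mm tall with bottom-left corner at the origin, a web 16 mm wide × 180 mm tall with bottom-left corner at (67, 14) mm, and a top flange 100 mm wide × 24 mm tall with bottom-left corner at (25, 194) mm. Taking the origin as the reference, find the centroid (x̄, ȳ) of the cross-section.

x̄ = 75.00 mm, ȳ = 109.57 mm

bottom flange: A = 150 × 14 = 2100.00, centroid at (75.00, 7.00).
web: A = 16 × 180 = 2880.00, centroid at (75.00, 104.00).
top flange: A = 100 × 24 = 2400.00, centroid at (75.00, 206.00).
ΣA = 7380.00 mm², ΣAx̄ = 553500.00 mm³, ΣAȳ = 808620.00 mm³.
x̄ = 553500.00/7380.00 = 75.00 mm; ȳ = 808620.00/7380.00 = 109.57 mm.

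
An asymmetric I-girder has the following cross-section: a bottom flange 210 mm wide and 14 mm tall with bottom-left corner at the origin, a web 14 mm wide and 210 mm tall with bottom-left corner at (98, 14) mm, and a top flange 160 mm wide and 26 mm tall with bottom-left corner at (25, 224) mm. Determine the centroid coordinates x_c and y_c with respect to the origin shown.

bottom flange: A = 210 × 14 = 2940.00, centroid at (105.00, 7.00).
web: A = 14 × 210 = 2940.00, centroid at (105.00, 119.00).
top flange: A = 160 × 26 = 4160.00, centroid at (105.00, 237.00).
ΣA = 10040.00 mm²
ΣAx_c = (2940.00)(105.00) + (2940.00)(105.00) + (4160.00)(105.00) = 1054200.00 mm³
ΣAy_c = (2940.00)(7.00) + (2940.00)(119.00) + (4160.00)(237.00) = 1356360.00 mm³
x_c = 1054200.00 / 10040.00 = 105.00 mm
y_c = 1356360.00 / 10040.00 = 135.10 mm

x_c = 105.00 mm, y_c = 135.10 mm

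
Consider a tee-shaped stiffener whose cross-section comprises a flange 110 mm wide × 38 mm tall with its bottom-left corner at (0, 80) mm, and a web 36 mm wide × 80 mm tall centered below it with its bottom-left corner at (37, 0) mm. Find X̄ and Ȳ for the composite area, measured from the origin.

X̄ = 55.00 mm, Ȳ = 74.93 mm

Part | A | x̄ᵢ | ȳᵢ | A·x̄ᵢ | A·ȳᵢ
web | 2880.00 | 55.00 | 40.00 | 158400.00 | 115200.00
flange | 4180.00 | 55.00 | 99.00 | 229900.00 | 413820.00
Σ | 7060.00 |  |  | 388300.00 | 529020.00
X̄ = 388300.00 / 7060.00 = 55.00 mm
Ȳ = 529020.00 / 7060.00 = 74.93 mm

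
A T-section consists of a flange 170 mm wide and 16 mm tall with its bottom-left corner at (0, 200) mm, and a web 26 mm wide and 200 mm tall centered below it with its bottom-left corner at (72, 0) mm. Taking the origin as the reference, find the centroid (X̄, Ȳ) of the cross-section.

web: A = 26 × 200 = 5200.00, centroid at (85.00, 100.00).
flange: A = 170 × 16 = 2720.00, centroid at (85.00, 208.00).
ΣA = 7920.00 mm², ΣAX̄ = 673200.00 mm³, ΣAȲ = 1085760.00 mm³.
X̄ = 673200.00/7920.00 = 85.00 mm; Ȳ = 1085760.00/7920.00 = 137.09 mm.

X̄ = 85.00 mm, Ȳ = 137.09 mm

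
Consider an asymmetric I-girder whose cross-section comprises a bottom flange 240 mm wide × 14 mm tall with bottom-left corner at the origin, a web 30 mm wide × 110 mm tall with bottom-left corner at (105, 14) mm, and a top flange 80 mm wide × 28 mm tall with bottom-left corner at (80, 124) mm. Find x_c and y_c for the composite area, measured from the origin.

x_c = 120.00 mm, y_c = 62.96 mm

bottom flange: A = 240 × 14 = 3360.00, centroid at (120.00, 7.00).
web: A = 30 × 110 = 3300.00, centroid at (120.00, 69.00).
top flange: A = 80 × 28 = 2240.00, centroid at (120.00, 138.00).
ΣA = 8900.00 mm², ΣAx_c = 1068000.00 mm³, ΣAy_c = 560340.00 mm³.
x_c = 1068000.00/8900.00 = 120.00 mm; y_c = 560340.00/8900.00 = 62.96 mm.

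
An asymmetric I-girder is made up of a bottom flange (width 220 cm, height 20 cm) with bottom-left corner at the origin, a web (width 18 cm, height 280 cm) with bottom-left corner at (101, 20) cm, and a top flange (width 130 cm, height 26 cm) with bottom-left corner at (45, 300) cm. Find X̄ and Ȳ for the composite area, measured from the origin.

bottom flange: A = 220 × 20 = 4400.00, centroid at (110.00, 10.00).
web: A = 18 × 280 = 5040.00, centroid at (110.00, 160.00).
top flange: A = 130 × 26 = 3380.00, centroid at (110.00, 313.00).
ΣA = 12820.00 cm²
ΣAX̄ = (4400.00)(110.00) + (5040.00)(110.00) + (3380.00)(110.00) = 1410200.00 cm³
ΣAȲ = (4400.00)(10.00) + (5040.00)(160.00) + (3380.00)(313.00) = 1908340.00 cm³
X̄ = 1410200.00 / 12820.00 = 110.00 cm
Ȳ = 1908340.00 / 12820.00 = 148.86 cm

X̄ = 110.00 cm, Ȳ = 148.86 cm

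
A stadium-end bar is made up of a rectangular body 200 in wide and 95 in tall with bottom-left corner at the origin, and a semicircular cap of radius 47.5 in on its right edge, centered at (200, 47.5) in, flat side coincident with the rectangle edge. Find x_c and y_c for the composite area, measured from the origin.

x_c = 118.89 in, y_c = 47.50 in

Part | A | x̄ᵢ | ȳᵢ | A·x̄ᵢ | A·ȳᵢ
rectangular body | 19000.00 | 100.00 | 47.50 | 1900000.00 | 902500.00
semicircular end | 3544.11 | 220.16 | 47.50 | 780269.76 | 168345.19
Σ | 22544.11 |  |  | 2680269.76 | 1070845.19
x_c = 2680269.76 / 22544.11 = 118.89 in
y_c = 1070845.19 / 22544.11 = 47.50 in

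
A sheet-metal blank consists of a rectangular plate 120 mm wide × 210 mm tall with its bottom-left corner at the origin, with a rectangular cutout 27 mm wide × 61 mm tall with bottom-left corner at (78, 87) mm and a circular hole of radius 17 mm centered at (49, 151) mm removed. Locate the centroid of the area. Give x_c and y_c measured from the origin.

plate: A = 120 × 210 = 25200.00, centroid at (60.00, 105.00).
hole 1: A = −(27 × 61) = -1647.00, centroid at (91.50, 117.50).
hole 2: A = −π·17² = -907.92, centroid at (49.00, 151.00).
ΣA = 22645.08 mm², ΣAx_c = 1316811.41 mm³, ΣAy_c = 2315381.54 mm³.
x_c = 1316811.41/22645.08 = 58.15 mm; y_c = 2315381.54/22645.08 = 102.25 mm.

x_c = 58.15 mm, y_c = 102.25 mm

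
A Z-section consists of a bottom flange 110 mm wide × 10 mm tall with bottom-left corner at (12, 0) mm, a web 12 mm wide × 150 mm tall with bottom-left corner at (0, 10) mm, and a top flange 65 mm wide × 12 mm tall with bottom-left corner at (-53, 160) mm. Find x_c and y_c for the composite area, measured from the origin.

x_c = 18.62 mm, y_c = 78.26 mm

bottom flange: A = 110 × 10 = 1100.00, centroid at (67.00, 5.00).
web: A = 12 × 150 = 1800.00, centroid at (6.00, 85.00).
top flange: A = 65 × 12 = 780.00, centroid at (-20.50, 166.00).
ΣA = 3680.00 mm²
ΣAx_c = (1100.00)(67.00) + (1800.00)(6.00) + (780.00)(-20.50) = 68510.00 mm³
ΣAy_c = (1100.00)(5.00) + (1800.00)(85.00) + (780.00)(166.00) = 287980.00 mm³
x_c = 68510.00 / 3680.00 = 18.62 mm
y_c = 287980.00 / 3680.00 = 78.26 mm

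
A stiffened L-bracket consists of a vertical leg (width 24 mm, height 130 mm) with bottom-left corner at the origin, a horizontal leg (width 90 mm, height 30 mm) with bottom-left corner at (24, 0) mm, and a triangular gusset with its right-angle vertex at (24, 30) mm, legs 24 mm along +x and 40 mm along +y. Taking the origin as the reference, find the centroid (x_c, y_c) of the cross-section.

vertical leg: A = 24 × 130 = 3120.00, centroid at (12.00, 65.00).
horizontal leg: A = 90 × 30 = 2700.00, centroid at (69.00, 15.00).
gusset: A = ½·24·40 = 480.00, centroid at (32.00, 43.33).
ΣA = 6300.00 mm², ΣAx_c = 239100.00 mm³, ΣAy_c = 264100.00 mm³.
x_c = 239100.00/6300.00 = 37.95 mm; y_c = 264100.00/6300.00 = 41.92 mm.

x_c = 37.95 mm, y_c = 41.92 mm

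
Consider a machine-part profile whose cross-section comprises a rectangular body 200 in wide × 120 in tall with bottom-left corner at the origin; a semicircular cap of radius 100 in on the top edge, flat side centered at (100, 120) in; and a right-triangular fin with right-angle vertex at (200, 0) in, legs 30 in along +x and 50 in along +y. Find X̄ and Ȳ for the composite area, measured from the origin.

rectangular body: A = 200 × 120 = 24000.00, centroid at (100.00, 60.00).
semicircular top: A = ½π·100² = 15707.96, centroid at (100.00, 162.44).
triangular fin: A = ½·30·50 = 750.00, centroid at (210.00, 16.67).
ΣA = 40457.96 in²
ΣAX̄ = (24000.00)(100.00) + (15707.96)(100.00) + (750.00)(210.00) = 4128296.33 in³
ΣAȲ = (24000.00)(60.00) + (15707.96)(162.44) + (750.00)(16.67) = 4004122.26 in³
X̄ = 4128296.33 / 40457.96 = 102.04 in
Ȳ = 4004122.26 / 40457.96 = 98.97 in

X̄ = 102.04 in, Ȳ = 98.97 in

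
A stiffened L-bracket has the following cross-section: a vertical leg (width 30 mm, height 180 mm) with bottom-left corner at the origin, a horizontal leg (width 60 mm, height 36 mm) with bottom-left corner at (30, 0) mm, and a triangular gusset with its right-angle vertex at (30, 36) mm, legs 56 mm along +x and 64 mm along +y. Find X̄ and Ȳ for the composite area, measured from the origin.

vertical leg: A = 30 × 180 = 5400.00, centroid at (15.00, 90.00).
horizontal leg: A = 60 × 36 = 2160.00, centroid at (60.00, 18.00).
gusset: A = ½·56·64 = 1792.00, centroid at (48.67, 57.33).
ΣA = 9352.00 mm²
ΣAX̄ = (5400.00)(15.00) + (2160.00)(60.00) + (1792.00)(48.67) = 297810.67 mm³
ΣAȲ = (5400.00)(90.00) + (2160.00)(18.00) + (1792.00)(57.33) = 627621.33 mm³
X̄ = 297810.67 / 9352.00 = 31.84 mm
Ȳ = 627621.33 / 9352.00 = 67.11 mm

X̄ = 31.84 mm, Ȳ = 67.11 mm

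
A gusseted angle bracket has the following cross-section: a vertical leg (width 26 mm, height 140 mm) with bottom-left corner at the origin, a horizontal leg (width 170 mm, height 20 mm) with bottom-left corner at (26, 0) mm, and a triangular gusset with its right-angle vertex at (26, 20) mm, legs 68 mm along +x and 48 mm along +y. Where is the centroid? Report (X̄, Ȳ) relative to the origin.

X̄ = 58.13 mm, Ȳ = 40.08 mm

Part | A | x̄ᵢ | ȳᵢ | A·x̄ᵢ | A·ȳᵢ
vertical leg | 3640.00 | 13.00 | 70.00 | 47320.00 | 254800.00
horizontal leg | 3400.00 | 111.00 | 10.00 | 377400.00 | 34000.00
gusset | 1632.00 | 48.67 | 36.00 | 79424.00 | 58752.00
Σ | 8672.00 |  |  | 504144.00 | 347552.00
X̄ = 504144.00 / 8672.00 = 58.13 mm
Ȳ = 347552.00 / 8672.00 = 40.08 mm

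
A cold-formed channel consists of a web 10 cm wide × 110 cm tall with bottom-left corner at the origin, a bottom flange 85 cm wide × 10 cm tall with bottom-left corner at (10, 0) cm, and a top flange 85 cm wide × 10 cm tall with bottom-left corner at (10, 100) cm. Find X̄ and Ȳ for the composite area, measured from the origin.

web: A = 10 × 110 = 1100.00, centroid at (5.00, 55.00).
bottom flange: A = 85 × 10 = 850.00, centroid at (52.50, 5.00).
top flange: A = 85 × 10 = 850.00, centroid at (52.50, 105.00).
ΣA = 2800.00 cm²
ΣAX̄ = (1100.00)(5.00) + (850.00)(52.50) + (850.00)(52.50) = 94750.00 cm³
ΣAȲ = (1100.00)(55.00) + (850.00)(5.00) + (850.00)(105.00) = 154000.00 cm³
X̄ = 94750.00 / 2800.00 = 33.84 cm
Ȳ = 154000.00 / 2800.00 = 55.00 cm

X̄ = 33.84 cm, Ȳ = 55.00 cm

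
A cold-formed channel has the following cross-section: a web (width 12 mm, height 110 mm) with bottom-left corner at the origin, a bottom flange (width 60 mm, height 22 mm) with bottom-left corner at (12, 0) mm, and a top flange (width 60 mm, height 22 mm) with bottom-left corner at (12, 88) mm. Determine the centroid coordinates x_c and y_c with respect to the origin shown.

web: A = 12 × 110 = 1320.00, centroid at (6.00, 55.00).
bottom flange: A = 60 × 22 = 1320.00, centroid at (42.00, 11.00).
top flange: A = 60 × 22 = 1320.00, centroid at (42.00, 99.00).
ΣA = 3960.00 mm²
ΣAx_c = (1320.00)(6.00) + (1320.00)(42.00) + (1320.00)(42.00) = 118800.00 mm³
ΣAy_c = (1320.00)(55.00) + (1320.00)(11.00) + (1320.00)(99.00) = 217800.00 mm³
x_c = 118800.00 / 3960.00 = 30.00 mm
y_c = 217800.00 / 3960.00 = 55.00 mm

x_c = 30.00 mm, y_c = 55.00 mm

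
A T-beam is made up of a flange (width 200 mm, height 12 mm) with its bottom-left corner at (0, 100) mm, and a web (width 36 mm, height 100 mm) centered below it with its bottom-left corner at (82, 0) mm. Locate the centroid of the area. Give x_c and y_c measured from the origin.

x_c = 100.00 mm, y_c = 72.40 mm

web: A = 36 × 100 = 3600.00, centroid at (100.00, 50.00).
flange: A = 200 × 12 = 2400.00, centroid at (100.00, 106.00).
ΣA = 6000.00 mm², ΣAx_c = 600000.00 mm³, ΣAy_c = 434400.00 mm³.
x_c = 600000.00/6000.00 = 100.00 mm; y_c = 434400.00/6000.00 = 72.40 mm.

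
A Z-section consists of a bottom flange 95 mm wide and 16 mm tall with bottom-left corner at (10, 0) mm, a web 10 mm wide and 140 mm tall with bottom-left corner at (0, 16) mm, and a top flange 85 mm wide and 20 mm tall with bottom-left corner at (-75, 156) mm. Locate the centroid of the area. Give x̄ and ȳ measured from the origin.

bottom flange: A = 95 × 16 = 1520.00, centroid at (57.50, 8.00).
web: A = 10 × 140 = 1400.00, centroid at (5.00, 86.00).
top flange: A = 85 × 20 = 1700.00, centroid at (-32.50, 166.00).
ΣA = 4620.00 mm², ΣAx̄ = 39150.00 mm³, ΣAȳ = 414760.00 mm³.
x̄ = 39150.00/4620.00 = 8.47 mm; ȳ = 414760.00/4620.00 = 89.77 mm.

x̄ = 8.47 mm, ȳ = 89.77 mm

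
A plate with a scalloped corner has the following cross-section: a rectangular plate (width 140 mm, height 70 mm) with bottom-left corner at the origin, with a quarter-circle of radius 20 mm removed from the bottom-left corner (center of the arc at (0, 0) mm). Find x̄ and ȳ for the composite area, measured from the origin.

x̄ = 72.04 mm, ȳ = 35.88 mm

Part | A | x̄ᵢ | ȳᵢ | A·x̄ᵢ | A·ȳᵢ
plate | 9800.00 | 70.00 | 35.00 | 686000.00 | 343000.00
removed quarter-circle | -314.16 | 8.49 | 8.49 | -2666.67 | -2666.67
Σ | 9485.84 |  |  | 683333.33 | 340333.33
x̄ = 683333.33 / 9485.84 = 72.04 mm
ȳ = 340333.33 / 9485.84 = 35.88 mm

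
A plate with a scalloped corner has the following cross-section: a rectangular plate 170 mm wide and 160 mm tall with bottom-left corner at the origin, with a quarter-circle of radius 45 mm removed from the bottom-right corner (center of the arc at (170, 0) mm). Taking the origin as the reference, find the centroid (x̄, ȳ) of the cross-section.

Part | A | x̄ᵢ | ȳᵢ | A·x̄ᵢ | A·ȳᵢ
plate | 27200.00 | 85.00 | 80.00 | 2312000.00 | 2176000.00
removed quarter-circle | -1590.43 | 150.90 | 19.10 | -239998.32 | -30375.00
Σ | 25609.57 |  |  | 2072001.68 | 2145625.00
x̄ = 2072001.68 / 25609.57 = 80.91 mm
ȳ = 2145625.00 / 25609.57 = 83.78 mm

x̄ = 80.91 mm, ȳ = 83.78 mm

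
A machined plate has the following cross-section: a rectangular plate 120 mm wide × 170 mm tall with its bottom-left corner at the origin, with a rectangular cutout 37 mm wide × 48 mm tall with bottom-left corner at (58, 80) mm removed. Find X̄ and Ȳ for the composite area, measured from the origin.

Part | A | x̄ᵢ | ȳᵢ | A·x̄ᵢ | A·ȳᵢ
plate | 20400.00 | 60.00 | 85.00 | 1224000.00 | 1734000.00
hole | -1776.00 | 76.50 | 104.00 | -135864.00 | -184704.00
Σ | 18624.00 |  |  | 1088136.00 | 1549296.00
X̄ = 1088136.00 / 18624.00 = 58.43 mm
Ȳ = 1549296.00 / 18624.00 = 83.19 mm

X̄ = 58.43 mm, Ȳ = 83.19 mm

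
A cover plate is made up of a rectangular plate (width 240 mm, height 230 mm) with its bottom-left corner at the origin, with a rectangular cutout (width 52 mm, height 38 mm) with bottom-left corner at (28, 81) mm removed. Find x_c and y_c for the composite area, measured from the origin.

Part | A | x̄ᵢ | ȳᵢ | A·x̄ᵢ | A·ȳᵢ
plate | 55200.00 | 120.00 | 115.00 | 6624000.00 | 6348000.00
hole | -1976.00 | 54.00 | 100.00 | -106704.00 | -197600.00
Σ | 53224.00 |  |  | 6517296.00 | 6150400.00
x_c = 6517296.00 / 53224.00 = 122.45 mm
y_c = 6150400.00 / 53224.00 = 115.56 mm

x_c = 122.45 mm, y_c = 115.56 mm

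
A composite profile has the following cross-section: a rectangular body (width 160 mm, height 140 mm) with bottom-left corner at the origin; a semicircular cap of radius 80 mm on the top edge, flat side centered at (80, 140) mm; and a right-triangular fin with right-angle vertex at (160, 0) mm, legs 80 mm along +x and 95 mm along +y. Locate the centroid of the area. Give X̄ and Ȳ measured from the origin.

X̄ = 91.18 mm, Ȳ = 94.81 mm

rectangular body: A = 160 × 140 = 22400.00, centroid at (80.00, 70.00).
semicircular top: A = ½π·80² = 10053.10, centroid at (80.00, 173.95).
triangular fin: A = ½·80·95 = 3800.00, centroid at (186.67, 31.67).
ΣA = 36253.10 mm²
ΣAX̄ = (22400.00)(80.00) + (10053.10)(80.00) + (3800.00)(186.67) = 3305581.05 mm³
ΣAȲ = (22400.00)(70.00) + (10053.10)(173.95) + (3800.00)(31.67) = 3437100.18 mm³
X̄ = 3305581.05 / 36253.10 = 91.18 mm
Ȳ = 3437100.18 / 36253.10 = 94.81 mm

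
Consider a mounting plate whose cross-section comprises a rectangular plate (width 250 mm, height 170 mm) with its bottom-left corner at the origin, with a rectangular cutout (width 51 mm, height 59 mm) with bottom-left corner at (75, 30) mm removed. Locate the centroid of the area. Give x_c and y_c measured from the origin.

plate: A = 250 × 170 = 42500.00, centroid at (125.00, 85.00).
hole: A = −(51 × 59) = -3009.00, centroid at (100.50, 59.50).
ΣA = 39491.00 mm², ΣAx_c = 5010095.50 mm³, ΣAy_c = 3433464.50 mm³.
x_c = 5010095.50/39491.00 = 126.87 mm; y_c = 3433464.50/39491.00 = 86.94 mm.

x_c = 126.87 mm, y_c = 86.94 mm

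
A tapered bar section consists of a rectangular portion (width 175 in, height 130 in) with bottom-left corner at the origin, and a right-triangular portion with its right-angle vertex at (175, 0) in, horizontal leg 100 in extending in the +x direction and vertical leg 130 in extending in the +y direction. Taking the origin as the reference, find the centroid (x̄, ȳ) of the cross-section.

rectangular portion: A = 175 × 130 = 22750.00, centroid at (87.50, 65.00).
triangular portion: A = ½·100·130 = 6500.00, centroid at (208.33, 43.33).
ΣA = 29250.00 in²
ΣAx̄ = (22750.00)(87.50) + (6500.00)(208.33) = 3344791.67 in³
ΣAȳ = (22750.00)(65.00) + (6500.00)(43.33) = 1760416.67 in³
x̄ = 3344791.67 / 29250.00 = 114.35 in
ȳ = 1760416.67 / 29250.00 = 60.19 in

x̄ = 114.35 in, ȳ = 60.19 in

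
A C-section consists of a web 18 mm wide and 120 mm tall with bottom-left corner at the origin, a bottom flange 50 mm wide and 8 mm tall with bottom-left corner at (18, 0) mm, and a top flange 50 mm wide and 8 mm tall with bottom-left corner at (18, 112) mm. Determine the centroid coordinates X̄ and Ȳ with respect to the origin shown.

X̄ = 18.19 mm, Ȳ = 60.00 mm

Part | A | x̄ᵢ | ȳᵢ | A·x̄ᵢ | A·ȳᵢ
web | 2160.00 | 9.00 | 60.00 | 19440.00 | 129600.00
bottom flange | 400.00 | 43.00 | 4.00 | 17200.00 | 1600.00
top flange | 400.00 | 43.00 | 116.00 | 17200.00 | 46400.00
Σ | 2960.00 |  |  | 53840.00 | 177600.00
X̄ = 53840.00 / 2960.00 = 18.19 mm
Ȳ = 177600.00 / 2960.00 = 60.00 mm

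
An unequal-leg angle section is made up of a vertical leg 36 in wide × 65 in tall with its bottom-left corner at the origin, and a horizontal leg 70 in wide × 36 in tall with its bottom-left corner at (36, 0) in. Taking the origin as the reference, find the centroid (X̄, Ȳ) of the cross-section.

X̄ = 45.48 in, Ȳ = 24.98 in

vertical leg: A = 36 × 65 = 2340.00, centroid at (18.00, 32.50).
horizontal leg: A = 70 × 36 = 2520.00, centroid at (71.00, 18.00).
ΣA = 4860.00 in², ΣAX̄ = 221040.00 in³, ΣAȲ = 121410.00 in³.
X̄ = 221040.00/4860.00 = 45.48 in; Ȳ = 121410.00/4860.00 = 24.98 in.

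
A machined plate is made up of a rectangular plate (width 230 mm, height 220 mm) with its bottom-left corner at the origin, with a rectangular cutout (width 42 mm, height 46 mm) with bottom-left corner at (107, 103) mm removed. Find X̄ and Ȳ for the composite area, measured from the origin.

plate: A = 230 × 220 = 50600.00, centroid at (115.00, 110.00).
hole: A = −(42 × 46) = -1932.00, centroid at (128.00, 126.00).
ΣA = 48668.00 mm²
ΣAX̄ = (50600.00)(115.00) + (-1932.00)(128.00) = 5571704.00 mm³
ΣAȲ = (50600.00)(110.00) + (-1932.00)(126.00) = 5322568.00 mm³
X̄ = 5571704.00 / 48668.00 = 114.48 mm
Ȳ = 5322568.00 / 48668.00 = 109.36 mm

X̄ = 114.48 mm, Ȳ = 109.36 mm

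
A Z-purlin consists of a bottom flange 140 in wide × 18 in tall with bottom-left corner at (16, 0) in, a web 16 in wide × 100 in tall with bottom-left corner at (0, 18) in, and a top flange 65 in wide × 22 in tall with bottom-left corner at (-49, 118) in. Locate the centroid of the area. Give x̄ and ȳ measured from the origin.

Part | A | x̄ᵢ | ȳᵢ | A·x̄ᵢ | A·ȳᵢ
bottom flange | 2520.00 | 86.00 | 9.00 | 216720.00 | 22680.00
web | 1600.00 | 8.00 | 68.00 | 12800.00 | 108800.00
top flange | 1430.00 | -16.50 | 129.00 | -23595.00 | 184470.00
Σ | 5550.00 |  |  | 205925.00 | 315950.00
x̄ = 205925.00 / 5550.00 = 37.10 in
ȳ = 315950.00 / 5550.00 = 56.93 in

x̄ = 37.10 in, ȳ = 56.93 in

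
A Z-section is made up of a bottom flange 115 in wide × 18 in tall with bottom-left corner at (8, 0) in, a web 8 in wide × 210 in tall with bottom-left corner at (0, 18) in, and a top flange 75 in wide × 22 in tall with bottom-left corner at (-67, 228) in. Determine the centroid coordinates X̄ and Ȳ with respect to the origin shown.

X̄ = 17.34 in, Ȳ = 114.74 in

Part | A | x̄ᵢ | ȳᵢ | A·x̄ᵢ | A·ȳᵢ
bottom flange | 2070.00 | 65.50 | 9.00 | 135585.00 | 18630.00
web | 1680.00 | 4.00 | 123.00 | 6720.00 | 206640.00
top flange | 1650.00 | -29.50 | 239.00 | -48675.00 | 394350.00
Σ | 5400.00 |  |  | 93630.00 | 619620.00
X̄ = 93630.00 / 5400.00 = 17.34 in
Ȳ = 619620.00 / 5400.00 = 114.74 in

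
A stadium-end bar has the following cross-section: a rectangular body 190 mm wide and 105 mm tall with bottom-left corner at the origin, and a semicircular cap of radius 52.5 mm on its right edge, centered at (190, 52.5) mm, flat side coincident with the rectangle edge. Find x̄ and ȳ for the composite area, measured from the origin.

rectangular body: A = 190 × 105 = 19950.00, centroid at (95.00, 52.50).
semicircular end: A = ½π·52.5² = 4329.51, centroid at (212.28, 52.50).
ΣA = 24279.51 mm², ΣAx̄ = 2814325.15 mm³, ΣAȳ = 1274674.14 mm³.
x̄ = 2814325.15/24279.51 = 115.91 mm; ȳ = 1274674.14/24279.51 = 52.50 mm.

x̄ = 115.91 mm, ȳ = 52.50 mm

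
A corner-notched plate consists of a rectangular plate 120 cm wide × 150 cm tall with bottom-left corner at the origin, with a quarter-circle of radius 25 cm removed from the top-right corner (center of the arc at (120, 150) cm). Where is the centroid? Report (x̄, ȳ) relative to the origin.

x̄ = 58.62 cm, ȳ = 73.19 cm

plate: A = 120 × 150 = 18000.00, centroid at (60.00, 75.00).
removed quarter-circle: A = −¼π·25² = -490.87, centroid at (109.39, 139.39).
ΣA = 17509.13 cm², ΣAx̄ = 1026303.47 cm³, ΣAȳ = 1281577.26 cm³.
x̄ = 1026303.47/17509.13 = 58.62 cm; ȳ = 1281577.26/17509.13 = 73.19 cm.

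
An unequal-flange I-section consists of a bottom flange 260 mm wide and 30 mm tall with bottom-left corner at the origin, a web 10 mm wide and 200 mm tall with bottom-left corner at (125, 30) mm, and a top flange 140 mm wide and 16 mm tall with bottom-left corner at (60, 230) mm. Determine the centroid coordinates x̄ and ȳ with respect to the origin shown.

x̄ = 130.00 mm, ȳ = 75.59 mm

bottom flange: A = 260 × 30 = 7800.00, centroid at (130.00, 15.00).
web: A = 10 × 200 = 2000.00, centroid at (130.00, 130.00).
top flange: A = 140 × 16 = 2240.00, centroid at (130.00, 238.00).
ΣA = 12040.00 mm²
ΣAx̄ = (7800.00)(130.00) + (2000.00)(130.00) + (2240.00)(130.00) = 1565200.00 mm³
ΣAȳ = (7800.00)(15.00) + (2000.00)(130.00) + (2240.00)(238.00) = 910120.00 mm³
x̄ = 1565200.00 / 12040.00 = 130.00 mm
ȳ = 910120.00 / 12040.00 = 75.59 mm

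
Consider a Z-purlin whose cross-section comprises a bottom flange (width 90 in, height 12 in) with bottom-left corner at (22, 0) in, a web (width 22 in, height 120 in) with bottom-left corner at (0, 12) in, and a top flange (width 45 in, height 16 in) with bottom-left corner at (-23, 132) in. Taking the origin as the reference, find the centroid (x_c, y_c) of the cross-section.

Part | A | x̄ᵢ | ȳᵢ | A·x̄ᵢ | A·ȳᵢ
bottom flange | 1080.00 | 67.00 | 6.00 | 72360.00 | 6480.00
web | 2640.00 | 11.00 | 72.00 | 29040.00 | 190080.00
top flange | 720.00 | -0.50 | 140.00 | -360.00 | 100800.00
Σ | 4440.00 |  |  | 101040.00 | 297360.00
x_c = 101040.00 / 4440.00 = 22.76 in
y_c = 297360.00 / 4440.00 = 66.97 in

x_c = 22.76 in, y_c = 66.97 in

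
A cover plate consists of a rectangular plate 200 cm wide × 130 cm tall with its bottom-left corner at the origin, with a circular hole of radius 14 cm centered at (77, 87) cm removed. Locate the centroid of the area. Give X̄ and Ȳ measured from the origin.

plate: A = 200 × 130 = 26000.00, centroid at (100.00, 65.00).
hole: A = −π·14² = -615.75, centroid at (77.00, 87.00).
ΣA = 25384.25 cm²
ΣAX̄ = (26000.00)(100.00) + (-615.75)(77.00) = 2552587.08 cm³
ΣAȲ = (26000.00)(65.00) + (-615.75)(87.00) = 1636429.56 cm³
X̄ = 2552587.08 / 25384.25 = 100.56 cm
Ȳ = 1636429.56 / 25384.25 = 64.47 cm

X̄ = 100.56 cm, Ȳ = 64.47 cm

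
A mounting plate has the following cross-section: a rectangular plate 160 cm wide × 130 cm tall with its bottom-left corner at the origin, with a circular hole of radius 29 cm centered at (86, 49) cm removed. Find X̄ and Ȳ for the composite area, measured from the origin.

X̄ = 79.13 cm, Ȳ = 67.33 cm

plate: A = 160 × 130 = 20800.00, centroid at (80.00, 65.00).
hole: A = −π·29² = -2642.08, centroid at (86.00, 49.00).
ΣA = 18157.92 cm², ΣAX̄ = 1436781.17 cm³, ΣAȲ = 1222538.11 cm³.
X̄ = 1436781.17/18157.92 = 79.13 cm; Ȳ = 1222538.11/18157.92 = 67.33 cm.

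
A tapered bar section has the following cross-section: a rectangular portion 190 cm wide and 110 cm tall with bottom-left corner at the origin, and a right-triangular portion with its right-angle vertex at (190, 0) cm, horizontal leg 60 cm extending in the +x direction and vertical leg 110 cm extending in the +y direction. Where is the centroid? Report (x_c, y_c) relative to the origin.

Part | A | x̄ᵢ | ȳᵢ | A·x̄ᵢ | A·ȳᵢ
rectangular portion | 20900.00 | 95.00 | 55.00 | 1985500.00 | 1149500.00
triangular portion | 3300.00 | 210.00 | 36.67 | 693000.00 | 121000.00
Σ | 24200.00 |  |  | 2678500.00 | 1270500.00
x_c = 2678500.00 / 24200.00 = 110.68 cm
y_c = 1270500.00 / 24200.00 = 52.50 cm

x_c = 110.68 cm, y_c = 52.50 cm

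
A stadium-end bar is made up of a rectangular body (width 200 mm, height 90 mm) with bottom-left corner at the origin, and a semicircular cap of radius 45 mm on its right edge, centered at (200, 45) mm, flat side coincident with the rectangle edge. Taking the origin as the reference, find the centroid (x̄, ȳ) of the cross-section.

Part | A | x̄ᵢ | ȳᵢ | A·x̄ᵢ | A·ȳᵢ
rectangular body | 18000.00 | 100.00 | 45.00 | 1800000.00 | 810000.00
semicircular end | 3180.86 | 219.10 | 45.00 | 696922.51 | 143138.82
Σ | 21180.86 |  |  | 2496922.51 | 953138.82
x̄ = 2496922.51 / 21180.86 = 117.89 mm
ȳ = 953138.82 / 21180.86 = 45.00 mm

x̄ = 117.89 mm, ȳ = 45.00 mm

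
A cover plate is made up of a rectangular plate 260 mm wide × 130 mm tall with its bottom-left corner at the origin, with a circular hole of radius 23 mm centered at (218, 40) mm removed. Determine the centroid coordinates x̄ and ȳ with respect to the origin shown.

Part | A | x̄ᵢ | ȳᵢ | A·x̄ᵢ | A·ȳᵢ
plate | 33800.00 | 130.00 | 65.00 | 4394000.00 | 2197000.00
hole | -1661.90 | 218.00 | 40.00 | -362294.75 | -66476.10
Σ | 32138.10 |  |  | 4031705.25 | 2130523.90
x̄ = 4031705.25 / 32138.10 = 125.45 mm
ȳ = 2130523.90 / 32138.10 = 66.29 mm

x̄ = 125.45 mm, ȳ = 66.29 mm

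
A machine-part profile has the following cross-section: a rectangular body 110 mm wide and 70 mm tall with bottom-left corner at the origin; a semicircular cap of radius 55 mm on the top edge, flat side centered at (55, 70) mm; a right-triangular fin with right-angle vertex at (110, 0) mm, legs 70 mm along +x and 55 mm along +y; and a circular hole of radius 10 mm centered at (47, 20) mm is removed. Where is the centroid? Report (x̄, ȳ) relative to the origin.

x̄ = 65.90 mm, ȳ = 52.77 mm

rectangular body: A = 110 × 70 = 7700.00, centroid at (55.00, 35.00).
semicircular top: A = ½π·55² = 4751.66, centroid at (55.00, 93.34).
triangular fin: A = ½·70·55 = 1925.00, centroid at (133.33, 18.33).
hole: A = −π·10² = -314.16, centroid at (47.00, 20.00).
ΣA = 14062.50 mm²
ΣAx̄ = (7700.00)(55.00) + (4751.66)(55.00) + (1925.00)(133.33) + (-314.16)(47.00) = 926742.42 mm³
ΣAȳ = (7700.00)(35.00) + (4751.66)(93.34) + (1925.00)(18.33) + (-314.16)(20.00) = 742041.27 mm³
x̄ = 926742.42 / 14062.50 = 65.90 mm
ȳ = 742041.27 / 14062.50 = 52.77 mm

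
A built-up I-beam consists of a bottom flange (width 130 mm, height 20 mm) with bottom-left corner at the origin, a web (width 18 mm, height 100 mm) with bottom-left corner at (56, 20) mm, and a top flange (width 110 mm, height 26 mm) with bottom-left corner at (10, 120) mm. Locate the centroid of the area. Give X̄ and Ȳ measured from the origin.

X̄ = 65.00 mm, Ȳ = 73.33 mm

Part | A | x̄ᵢ | ȳᵢ | A·x̄ᵢ | A·ȳᵢ
bottom flange | 2600.00 | 65.00 | 10.00 | 169000.00 | 26000.00
web | 1800.00 | 65.00 | 70.00 | 117000.00 | 126000.00
top flange | 2860.00 | 65.00 | 133.00 | 185900.00 | 380380.00
Σ | 7260.00 |  |  | 471900.00 | 532380.00
X̄ = 471900.00 / 7260.00 = 65.00 mm
Ȳ = 532380.00 / 7260.00 = 73.33 mm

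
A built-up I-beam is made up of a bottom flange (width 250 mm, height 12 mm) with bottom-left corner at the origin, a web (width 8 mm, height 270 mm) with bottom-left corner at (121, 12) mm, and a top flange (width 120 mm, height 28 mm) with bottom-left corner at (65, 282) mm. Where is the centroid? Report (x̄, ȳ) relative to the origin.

x̄ = 125.00 mm, ȳ = 156.11 mm

bottom flange: A = 250 × 12 = 3000.00, centroid at (125.00, 6.00).
web: A = 8 × 270 = 2160.00, centroid at (125.00, 147.00).
top flange: A = 120 × 28 = 3360.00, centroid at (125.00, 296.00).
ΣA = 8520.00 mm², ΣAx̄ = 1065000.00 mm³, ΣAȳ = 1330080.00 mm³.
x̄ = 1065000.00/8520.00 = 125.00 mm; ȳ = 1330080.00/8520.00 = 156.11 mm.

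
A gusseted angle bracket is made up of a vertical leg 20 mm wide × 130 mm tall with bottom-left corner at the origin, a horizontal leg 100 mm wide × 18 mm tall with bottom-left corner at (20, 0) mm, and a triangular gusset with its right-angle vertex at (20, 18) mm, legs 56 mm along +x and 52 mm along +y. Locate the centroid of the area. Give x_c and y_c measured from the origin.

x_c = 35.57 mm, y_c = 40.41 mm

vertical leg: A = 20 × 130 = 2600.00, centroid at (10.00, 65.00).
horizontal leg: A = 100 × 18 = 1800.00, centroid at (70.00, 9.00).
gusset: A = ½·56·52 = 1456.00, centroid at (38.67, 35.33).
ΣA = 5856.00 mm², ΣAx_c = 208298.67 mm³, ΣAy_c = 236645.33 mm³.
x_c = 208298.67/5856.00 = 35.57 mm; y_c = 236645.33/5856.00 = 40.41 mm.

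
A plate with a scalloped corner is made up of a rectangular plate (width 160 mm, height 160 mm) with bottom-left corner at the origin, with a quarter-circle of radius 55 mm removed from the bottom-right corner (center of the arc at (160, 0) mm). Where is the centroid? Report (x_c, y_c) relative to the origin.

plate: A = 160 × 160 = 25600.00, centroid at (80.00, 80.00).
removed quarter-circle: A = −¼π·55² = -2375.83, centroid at (136.66, 23.34).
ΣA = 23224.17 mm²
ΣAx_c = (25600.00)(80.00) + (-2375.83)(136.66) = 1723325.62 mm³
ΣAy_c = (25600.00)(80.00) + (-2375.83)(23.34) = 1992541.67 mm³
x_c = 1723325.62 / 23224.17 = 74.20 mm
y_c = 1992541.67 / 23224.17 = 85.80 mm

x_c = 74.20 mm, y_c = 85.80 mm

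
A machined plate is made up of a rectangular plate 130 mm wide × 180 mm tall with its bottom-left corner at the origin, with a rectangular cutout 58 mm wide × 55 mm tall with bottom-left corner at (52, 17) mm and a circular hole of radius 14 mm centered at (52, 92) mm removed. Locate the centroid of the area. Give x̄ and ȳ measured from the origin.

plate: A = 130 × 180 = 23400.00, centroid at (65.00, 90.00).
hole 1: A = −(58 × 55) = -3190.00, centroid at (81.00, 44.50).
hole 2: A = −π·14² = -615.75, centroid at (52.00, 92.00).
ΣA = 19594.25 mm²
ΣAx̄ = (23400.00)(65.00) + (-3190.00)(81.00) + (-615.75)(52.00) = 1230590.89 mm³
ΣAȳ = (23400.00)(90.00) + (-3190.00)(44.50) + (-615.75)(92.00) = 1907395.80 mm³
x̄ = 1230590.89 / 19594.25 = 62.80 mm
ȳ = 1907395.80 / 19594.25 = 97.34 mm

x̄ = 62.80 mm, ȳ = 97.34 mm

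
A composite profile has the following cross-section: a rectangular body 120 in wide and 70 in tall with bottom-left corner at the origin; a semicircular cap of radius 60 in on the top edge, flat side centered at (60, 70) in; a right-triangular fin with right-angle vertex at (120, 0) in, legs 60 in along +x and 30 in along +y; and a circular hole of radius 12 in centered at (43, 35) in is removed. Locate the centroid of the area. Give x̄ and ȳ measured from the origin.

x̄ = 65.49 in, ȳ = 57.03 in

Part | A | x̄ᵢ | ȳᵢ | A·x̄ᵢ | A·ȳᵢ
rectangular body | 8400.00 | 60.00 | 35.00 | 504000.00 | 294000.00
semicircular top | 5654.87 | 60.00 | 95.46 | 339292.01 | 539840.67
triangular fin | 900.00 | 140.00 | 10.00 | 126000.00 | 9000.00
hole | -452.39 | 43.00 | 35.00 | -19452.74 | -15833.63
Σ | 14502.48 |  |  | 949839.26 | 827007.05
x̄ = 949839.26 / 14502.48 = 65.49 in
ȳ = 827007.05 / 14502.48 = 57.03 in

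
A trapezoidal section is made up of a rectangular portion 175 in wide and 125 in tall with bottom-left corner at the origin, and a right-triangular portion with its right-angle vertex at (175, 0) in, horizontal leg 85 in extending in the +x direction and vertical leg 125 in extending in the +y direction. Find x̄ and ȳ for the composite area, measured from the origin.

x̄ = 110.13 in, ȳ = 58.43 in

Part | A | x̄ᵢ | ȳᵢ | A·x̄ᵢ | A·ȳᵢ
rectangular portion | 21875.00 | 87.50 | 62.50 | 1914062.50 | 1367187.50
triangular portion | 5312.50 | 203.33 | 41.67 | 1080208.33 | 221354.17
Σ | 27187.50 |  |  | 2994270.83 | 1588541.67
x̄ = 2994270.83 / 27187.50 = 110.13 in
ȳ = 1588541.67 / 27187.50 = 58.43 in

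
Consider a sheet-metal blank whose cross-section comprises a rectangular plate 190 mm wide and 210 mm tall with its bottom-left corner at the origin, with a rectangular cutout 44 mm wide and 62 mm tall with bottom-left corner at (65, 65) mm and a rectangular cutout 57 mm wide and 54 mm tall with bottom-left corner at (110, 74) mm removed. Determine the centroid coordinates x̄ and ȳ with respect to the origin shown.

plate: A = 190 × 210 = 39900.00, centroid at (95.00, 105.00).
hole 1: A = −(44 × 62) = -2728.00, centroid at (87.00, 96.00).
hole 2: A = −(57 × 54) = -3078.00, centroid at (138.50, 101.00).
ΣA = 34094.00 mm², ΣAx̄ = 3126861.00 mm³, ΣAȳ = 3616734.00 mm³.
x̄ = 3126861.00/34094.00 = 91.71 mm; ȳ = 3616734.00/34094.00 = 106.08 mm.

x̄ = 91.71 mm, ȳ = 106.08 mm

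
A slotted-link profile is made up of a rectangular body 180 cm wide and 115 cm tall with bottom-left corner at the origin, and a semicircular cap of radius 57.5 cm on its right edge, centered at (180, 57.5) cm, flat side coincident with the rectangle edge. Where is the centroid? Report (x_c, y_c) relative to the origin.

rectangular body: A = 180 × 115 = 20700.00, centroid at (90.00, 57.50).
semicircular end: A = ½π·57.5² = 5193.45, centroid at (204.40, 57.50).
ΣA = 25893.45 cm², ΣAx_c = 2924559.75 cm³, ΣAy_c = 1488873.11 cm³.
x_c = 2924559.75/25893.45 = 112.95 cm; y_c = 1488873.11/25893.45 = 57.50 cm.

x_c = 112.95 cm, y_c = 57.50 cm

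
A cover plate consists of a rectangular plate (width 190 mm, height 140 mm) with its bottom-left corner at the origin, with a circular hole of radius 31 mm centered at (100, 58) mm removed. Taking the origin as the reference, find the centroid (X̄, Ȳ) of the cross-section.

plate: A = 190 × 140 = 26600.00, centroid at (95.00, 70.00).
hole: A = −π·31² = -3019.07, centroid at (100.00, 58.00).
ΣA = 23580.93 mm²
ΣAX̄ = (26600.00)(95.00) + (-3019.07)(100.00) = 2225092.95 mm³
ΣAȲ = (26600.00)(70.00) + (-3019.07)(58.00) = 1686893.91 mm³
X̄ = 2225092.95 / 23580.93 = 94.36 mm
Ȳ = 1686893.91 / 23580.93 = 71.54 mm

X̄ = 94.36 mm, Ȳ = 71.54 mm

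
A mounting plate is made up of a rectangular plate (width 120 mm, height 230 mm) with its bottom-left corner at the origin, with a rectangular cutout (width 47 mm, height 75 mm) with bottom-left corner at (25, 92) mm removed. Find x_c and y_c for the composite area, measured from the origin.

plate: A = 120 × 230 = 27600.00, centroid at (60.00, 115.00).
hole: A = −(47 × 75) = -3525.00, centroid at (48.50, 129.50).
ΣA = 24075.00 mm², ΣAx_c = 1485037.50 mm³, ΣAy_c = 2717512.50 mm³.
x_c = 1485037.50/24075.00 = 61.68 mm; y_c = 2717512.50/24075.00 = 112.88 mm.

x_c = 61.68 mm, y_c = 112.88 mm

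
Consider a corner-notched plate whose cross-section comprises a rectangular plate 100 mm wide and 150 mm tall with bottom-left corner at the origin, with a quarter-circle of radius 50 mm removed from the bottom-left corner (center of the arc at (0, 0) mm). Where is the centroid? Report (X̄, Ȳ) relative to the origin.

Part | A | x̄ᵢ | ȳᵢ | A·x̄ᵢ | A·ȳᵢ
plate | 15000.00 | 50.00 | 75.00 | 750000.00 | 1125000.00
removed quarter-circle | -1963.50 | 21.22 | 21.22 | -41666.67 | -41666.67
Σ | 13036.50 |  |  | 708333.33 | 1083333.33
X̄ = 708333.33 / 13036.50 = 54.33 mm
Ȳ = 1083333.33 / 13036.50 = 83.10 mm

X̄ = 54.33 mm, Ȳ = 83.10 mm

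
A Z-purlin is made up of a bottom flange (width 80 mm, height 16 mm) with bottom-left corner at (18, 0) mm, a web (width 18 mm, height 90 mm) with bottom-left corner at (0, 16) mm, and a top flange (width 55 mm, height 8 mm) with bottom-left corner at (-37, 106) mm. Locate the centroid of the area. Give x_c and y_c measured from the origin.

bottom flange: A = 80 × 16 = 1280.00, centroid at (58.00, 8.00).
web: A = 18 × 90 = 1620.00, centroid at (9.00, 61.00).
top flange: A = 55 × 8 = 440.00, centroid at (-9.50, 110.00).
ΣA = 3340.00 mm²
ΣAx_c = (1280.00)(58.00) + (1620.00)(9.00) + (440.00)(-9.50) = 84640.00 mm³
ΣAy_c = (1280.00)(8.00) + (1620.00)(61.00) + (440.00)(110.00) = 157460.00 mm³
x_c = 84640.00 / 3340.00 = 25.34 mm
y_c = 157460.00 / 3340.00 = 47.14 mm

x_c = 25.34 mm, y_c = 47.14 mm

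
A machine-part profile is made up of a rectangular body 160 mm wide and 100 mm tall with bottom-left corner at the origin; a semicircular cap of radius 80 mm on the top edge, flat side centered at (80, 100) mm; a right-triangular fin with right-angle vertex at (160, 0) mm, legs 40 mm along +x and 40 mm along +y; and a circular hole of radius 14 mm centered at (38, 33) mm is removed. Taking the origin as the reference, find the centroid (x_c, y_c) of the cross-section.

rectangular body: A = 160 × 100 = 16000.00, centroid at (80.00, 50.00).
semicircular top: A = ½π·80² = 10053.10, centroid at (80.00, 133.95).
triangular fin: A = ½·40·40 = 800.00, centroid at (173.33, 13.33).
hole: A = −π·14² = -615.75, centroid at (38.00, 33.00).
ΣA = 26237.34 mm²
ΣAx_c = (16000.00)(80.00) + (10053.10)(80.00) + (800.00)(173.33) + (-615.75)(38.00) = 2199515.80 mm³
ΣAy_c = (16000.00)(50.00) + (10053.10)(133.95) + (800.00)(13.33) + (-615.75)(33.00) = 2136989.83 mm³
x_c = 2199515.80 / 26237.34 = 83.83 mm
y_c = 2136989.83 / 26237.34 = 81.45 mm

x_c = 83.83 mm, y_c = 81.45 mm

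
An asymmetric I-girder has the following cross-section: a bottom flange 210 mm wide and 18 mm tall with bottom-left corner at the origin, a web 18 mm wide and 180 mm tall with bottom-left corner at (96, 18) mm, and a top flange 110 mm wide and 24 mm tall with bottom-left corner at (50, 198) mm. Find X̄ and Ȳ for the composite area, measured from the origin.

Part | A | x̄ᵢ | ȳᵢ | A·x̄ᵢ | A·ȳᵢ
bottom flange | 3780.00 | 105.00 | 9.00 | 396900.00 | 34020.00
web | 3240.00 | 105.00 | 108.00 | 340200.00 | 349920.00
top flange | 2640.00 | 105.00 | 210.00 | 277200.00 | 554400.00
Σ | 9660.00 |  |  | 1014300.00 | 938340.00
X̄ = 1014300.00 / 9660.00 = 105.00 mm
Ȳ = 938340.00 / 9660.00 = 97.14 mm

X̄ = 105.00 mm, Ȳ = 97.14 mm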